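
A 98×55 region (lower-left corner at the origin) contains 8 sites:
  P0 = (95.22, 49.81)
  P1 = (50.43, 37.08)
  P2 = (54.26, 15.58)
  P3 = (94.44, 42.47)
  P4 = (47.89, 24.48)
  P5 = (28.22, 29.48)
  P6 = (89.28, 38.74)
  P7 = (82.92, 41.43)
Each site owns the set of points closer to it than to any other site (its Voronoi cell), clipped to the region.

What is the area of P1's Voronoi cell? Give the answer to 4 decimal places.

1. box [0,98]×[0,55]: [(0, 0) (98, 0) (98, 55) (0, 55)]
2. ⊥bis P1·P0 via (72.825,43.445): [(0, 0) (85.1727, 0) (69.5409, 55) (0, 55)]  |A|=4254.6246
3. ⊥bis P1·P2 via (52.345,26.33): [(0, 17.0053) (76.468, 30.6273) (69.5409, 55) (0, 55)]  |A|=2300.1409
4. ⊥bis P1·P3 via (72.435,39.775): [(0, 17.0053) (73.6175, 30.1195) (71.3499, 48.6352) (69.5409, 55) (0, 55)]  |A|=2273.176
5. ⊥bis P1·P4 via (49.16,30.78): [(0, 40.69) (62.3731, 28.1164) (73.6175, 30.1195) (71.3499, 48.6352) (69.5409, 55) (0, 55)]  |A|=1534.5303
6. ⊥bis P1·P5 via (39.325,33.28): [(39.5152, 32.7243) (62.3731, 28.1164) (73.6175, 30.1195) (71.3499, 48.6352) (69.5409, 55) (31.8927, 55)]  |A|=896.5838
7. ⊥bis P1·P6 via (69.855,37.91): [(39.5152, 32.7243) (62.3731, 28.1164) (70.2138, 29.5131) (69.1248, 55) (31.8927, 55)]  |A|=838.1709
8. ⊥bis P1·P7 via (66.675,39.255): [(39.5152, 32.7243) (62.3731, 28.1164) (68.0314, 29.1244) (64.5669, 55) (31.8927, 55)]  |A|=751.1793
9. canonical 5-gon: [(39.5152, 32.7243) (62.3731, 28.1164) (68.0314, 29.1244) (64.5669, 55) (31.8927, 55)]
10. shoelace: 751.1793

Area of P1's cell: 751.1793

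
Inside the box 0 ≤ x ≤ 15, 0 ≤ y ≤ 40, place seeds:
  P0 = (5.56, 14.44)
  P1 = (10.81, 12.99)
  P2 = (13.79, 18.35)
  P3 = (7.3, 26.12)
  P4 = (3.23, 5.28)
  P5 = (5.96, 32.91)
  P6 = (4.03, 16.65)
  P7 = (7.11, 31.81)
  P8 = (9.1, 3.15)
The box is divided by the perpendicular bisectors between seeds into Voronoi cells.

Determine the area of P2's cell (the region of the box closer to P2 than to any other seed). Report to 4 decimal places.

1. box [0,15]×[0,40]: [(0, 0) (15, 0) (15, 40) (0, 40)]
2. ⊥bis P2·P0 via (9.675,16.395): [(0, 36.7595) (15, 5.1866) (15, 40) (0, 40)]  |A|=285.404
3. ⊥bis P2·P1 via (12.3,15.67): [(0, 36.7595) (9.2008, 17.393) (15, 14.1689) (15, 40) (0, 40)]  |A|=259.3592
4. ⊥bis P2·P3 via (10.545,22.235): [(7.9358, 20.0557) (9.2008, 17.393) (15, 14.1689) (15, 25.9561)]  |A|=47.3146
5. ⊥bis P2·P4 via (8.51,11.815): [(7.9358, 20.0557) (9.2008, 17.393) (15, 14.1689) (15, 25.9561)]  |A|=47.3146
6. ⊥bis P2·P5 via (9.875,25.63): [(7.9358, 20.0557) (9.2008, 17.393) (15, 14.1689) (15, 25.9561)]  |A|=47.3146
7. ⊥bis P2·P6 via (8.91,17.5): [(8.3977, 20.4414) (8.7711, 18.2977) (9.2008, 17.393) (15, 14.1689) (15, 25.9561)]  |A|=46.7476
8. ⊥bis P2·P7 via (10.45,25.08): [(8.3977, 20.4414) (8.7711, 18.2977) (9.2008, 17.393) (15, 14.1689) (15, 25.9561)]  |A|=46.7476
9. ⊥bis P2·P8 via (11.445,10.75): [(8.3977, 20.4414) (8.7711, 18.2977) (9.2008, 17.393) (15, 14.1689) (15, 25.9561)]  |A|=46.7476
10. canonical 5-gon: [(8.3977, 20.4414) (8.7711, 18.2977) (9.2008, 17.393) (15, 14.1689) (15, 25.9561)]
11. shoelace: 46.7476

Area of P2's cell: 46.7476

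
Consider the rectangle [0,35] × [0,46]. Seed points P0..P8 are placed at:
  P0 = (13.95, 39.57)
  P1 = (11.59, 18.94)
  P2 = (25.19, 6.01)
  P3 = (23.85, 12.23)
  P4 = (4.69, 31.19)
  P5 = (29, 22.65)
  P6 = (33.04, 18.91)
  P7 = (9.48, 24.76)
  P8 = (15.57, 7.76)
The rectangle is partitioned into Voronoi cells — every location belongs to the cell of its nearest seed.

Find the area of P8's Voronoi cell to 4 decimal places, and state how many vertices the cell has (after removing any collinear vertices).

Area of P8's cell: 232.2564 (5 vertices)

1. box [0,35]×[0,46]: [(0, 0) (35, 0) (35, 46) (0, 46)]
2. ⊥bis P8·P0 via (14.76,23.665): [(0, 22.9133) (0, 0) (35, 0) (35, 24.6958)]  |A|=833.1589
3. ⊥bis P8·P1 via (13.58,13.35): [(0, 8.5156) (0, 0) (35, 0) (35, 20.9754)]  |A|=516.0922
4. ⊥bis P8·P2 via (20.38,6.885): [(22.1084, 16.386) (0, 8.5156) (0, 0) (19.1275, 0)]  |A|=250.8454
5. ⊥bis P8·P3 via (19.71,9.995): [(20.6343, 8.2829) (17.2026, 14.6396) (0, 8.5156) (0, 0) (19.1275, 0)]  |A|=232.2564
6. ⊥bis P8·P4 via (10.13,19.475): [(20.6343, 8.2829) (17.2026, 14.6396) (0, 8.5156) (0, 0) (19.1275, 0)]  |A|=232.2564
7. ⊥bis P8·P5 via (22.285,15.205): [(20.6343, 8.2829) (17.2026, 14.6396) (0, 8.5156) (0, 0) (19.1275, 0)]  |A|=232.2564
8. ⊥bis P8·P6 via (24.305,13.335): [(20.6343, 8.2829) (17.2026, 14.6396) (0, 8.5156) (0, 0) (19.1275, 0)]  |A|=232.2564
9. ⊥bis P8·P7 via (12.525,16.26): [(20.6343, 8.2829) (17.2026, 14.6396) (0, 8.5156) (0, 0) (19.1275, 0)]  |A|=232.2564
10. canonical 5-gon: [(20.6343, 8.2829) (17.2026, 14.6396) (0, 8.5156) (0, 0) (19.1275, 0)]
11. shoelace: 232.2564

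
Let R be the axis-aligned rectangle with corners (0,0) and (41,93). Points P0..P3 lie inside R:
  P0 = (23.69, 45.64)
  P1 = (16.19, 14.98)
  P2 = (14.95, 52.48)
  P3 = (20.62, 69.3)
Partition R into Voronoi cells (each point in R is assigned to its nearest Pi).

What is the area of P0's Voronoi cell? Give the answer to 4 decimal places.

Area of P0's cell: 750.9823

1. box [0,41]×[0,93]: [(0, 0) (41, 0) (41, 93) (0, 93)]
2. ⊥bis P0·P1 via (19.94,30.31): [(0, 35.1877) (41, 25.1583) (41, 93) (0, 93)]  |A|=2575.9064
3. ⊥bis P0·P2 via (19.32,49.06): [(7.1035, 33.45) (41, 25.1583) (41, 76.7622)]  |A|=874.5953
4. ⊥bis P0·P3 via (22.155,57.47): [(26.3252, 58.0111) (7.1035, 33.45) (41, 25.1583) (41, 59.9152)]  |A|=750.9823
5. canonical 4-gon: [(26.3252, 58.0111) (7.1035, 33.45) (41, 25.1583) (41, 59.9152)]
6. shoelace: 750.9823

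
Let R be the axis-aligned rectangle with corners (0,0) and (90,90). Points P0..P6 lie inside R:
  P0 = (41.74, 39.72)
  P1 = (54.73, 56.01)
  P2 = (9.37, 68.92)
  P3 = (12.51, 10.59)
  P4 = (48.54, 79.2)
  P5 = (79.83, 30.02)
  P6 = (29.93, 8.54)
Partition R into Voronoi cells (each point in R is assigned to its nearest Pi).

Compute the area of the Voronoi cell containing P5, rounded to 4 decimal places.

1. box [0,90]×[0,90]: [(0, 0) (90, 0) (90, 90) (0, 90)]
2. ⊥bis P5·P0 via (60.785,34.87): [(51.905, 0) (90, 0) (90, 90) (74.8244, 90)]  |A|=2397.1765
3. ⊥bis P5·P1 via (67.28,43.015): [(61.4173, 37.3531) (51.905, 0) (90, 0) (90, 64.957)]  |A|=1639.8046
4. ⊥bis P5·P2 via (44.6,49.47): [(61.4173, 37.3531) (51.905, 0) (90, 0) (90, 64.957)]  |A|=1639.8046
5. ⊥bis P5·P3 via (46.17,20.305): [(61.4173, 37.3531) (51.9638, 0.2309) (52.0305, 0) (90, 0) (90, 64.957)]  |A|=1639.7901
6. ⊥bis P5·P4 via (64.185,54.61): [(61.4173, 37.3531) (51.9638, 0.2309) (52.0305, 0) (90, 0) (90, 64.957)]  |A|=1639.7901
7. ⊥bis P5·P6 via (54.88,19.28): [(61.4173, 37.3531) (56.0957, 16.4559) (63.1793, 0) (90, 0) (90, 64.957)]  |A|=1547.0403
8. canonical 5-gon: [(61.4173, 37.3531) (56.0957, 16.4559) (63.1793, 0) (90, 0) (90, 64.957)]
9. shoelace: 1547.0403

Area of P5's cell: 1547.0403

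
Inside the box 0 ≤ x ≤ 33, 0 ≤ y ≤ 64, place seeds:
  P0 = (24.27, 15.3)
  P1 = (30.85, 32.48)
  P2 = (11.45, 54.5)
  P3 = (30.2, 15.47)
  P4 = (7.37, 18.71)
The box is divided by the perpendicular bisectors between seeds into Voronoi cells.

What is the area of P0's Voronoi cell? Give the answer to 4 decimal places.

1. box [0,33]×[0,64]: [(0, 0) (33, 0) (33, 64) (0, 64)]
2. ⊥bis P0·P1 via (27.56,23.89): [(0, 34.4456) (0, 0) (33, 0) (33, 21.8065)]  |A|=928.1586
3. ⊥bis P0·P2 via (17.86,34.9): [(7.5862, 31.54) (0, 29.0591) (0, 0) (33, 0) (33, 21.8065)]  |A|=907.727
4. ⊥bis P0·P3 via (27.235,15.385): [(26.9849, 24.1103) (7.5862, 31.54) (0, 29.0591) (0, 0) (27.6761, 0)]  |A|=777.9617
5. ⊥bis P0·P4 via (15.82,17.005): [(26.9849, 24.1103) (17.9518, 27.57) (12.3888, 0) (27.6761, 0)]  |A|=318.4343
6. canonical 4-gon: [(26.9849, 24.1103) (17.9518, 27.57) (12.3888, 0) (27.6761, 0)]
7. shoelace: 318.4343

Area of P0's cell: 318.4343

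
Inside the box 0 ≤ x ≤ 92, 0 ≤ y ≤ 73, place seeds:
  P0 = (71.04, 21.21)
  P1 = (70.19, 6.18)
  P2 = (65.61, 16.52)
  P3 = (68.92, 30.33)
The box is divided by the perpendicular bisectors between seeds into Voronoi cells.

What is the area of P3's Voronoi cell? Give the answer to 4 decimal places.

1. box [0,92]×[0,73]: [(0, 0) (92, 0) (92, 73) (0, 73)]
2. ⊥bis P3·P0 via (69.98,25.77): [(0, 9.5027) (92, 30.8887) (92, 73) (0, 73)]  |A|=4857.9954
3. ⊥bis P3·P1 via (69.555,18.255): [(0, 14.5972) (28.3237, 16.0867) (92, 30.8887) (92, 73) (0, 73)]  |A|=4785.8477
4. ⊥bis P3·P2 via (67.265,23.425): [(0, 39.5472) (63.635, 24.2951) (92, 30.8887) (92, 73) (0, 73)]  |A|=3902.0569
5. canonical 5-gon: [(0, 39.5472) (63.635, 24.2951) (92, 30.8887) (92, 73) (0, 73)]
6. shoelace: 3902.0569

Area of P3's cell: 3902.0569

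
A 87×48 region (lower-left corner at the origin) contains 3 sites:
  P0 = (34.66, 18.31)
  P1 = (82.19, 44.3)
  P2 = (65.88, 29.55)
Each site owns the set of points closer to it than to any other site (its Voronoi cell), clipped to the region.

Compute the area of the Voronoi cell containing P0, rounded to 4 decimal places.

Area of P0's cell: 2411.7503

1. box [0,87]×[0,48]: [(0, 0) (87, 0) (87, 48) (0, 48)]
2. ⊥bis P0·P1 via (58.425,31.305): [(0, 0) (75.543, 0) (49.296, 48) (0, 48)]  |A|=2996.1343
3. ⊥bis P0·P2 via (50.27,23.93): [(0, 0) (58.8854, 0) (41.6042, 48) (0, 48)]  |A|=2411.7503
4. canonical 4-gon: [(0, 0) (58.8854, 0) (41.6042, 48) (0, 48)]
5. shoelace: 2411.7503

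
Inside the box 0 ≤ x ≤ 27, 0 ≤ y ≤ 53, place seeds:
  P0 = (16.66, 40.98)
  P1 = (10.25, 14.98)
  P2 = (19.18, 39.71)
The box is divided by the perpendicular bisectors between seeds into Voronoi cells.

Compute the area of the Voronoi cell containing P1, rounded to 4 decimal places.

1. box [0,27]×[0,53]: [(0, 0) (27, 0) (27, 53) (0, 53)]
2. ⊥bis P1·P0 via (13.455,27.98): [(0, 31.2972) (0, 0) (27, 0) (27, 24.6406)]  |A|=755.1605
3. ⊥bis P1·P2 via (14.715,27.345): [(11.8837, 28.3674) (0, 31.2972) (0, 0) (27, 0) (27, 22.9089)]  |A|=742.0716
4. canonical 5-gon: [(11.8837, 28.3674) (0, 31.2972) (0, 0) (27, 0) (27, 22.9089)]
5. shoelace: 742.0716

Area of P1's cell: 742.0716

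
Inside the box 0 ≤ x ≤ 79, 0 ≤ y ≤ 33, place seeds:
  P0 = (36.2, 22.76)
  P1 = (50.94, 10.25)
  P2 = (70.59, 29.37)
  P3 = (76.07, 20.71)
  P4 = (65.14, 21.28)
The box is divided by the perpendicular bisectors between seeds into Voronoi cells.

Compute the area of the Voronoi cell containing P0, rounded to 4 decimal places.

1. box [0,79]×[0,33]: [(0, 0) (79, 0) (79, 33) (0, 33)]
2. ⊥bis P0·P1 via (43.57,16.505): [(0, 0) (29.562, 0) (57.5695, 33) (0, 33)]  |A|=1437.67
3. ⊥bis P0·P2 via (53.395,26.065): [(0, 0) (29.562, 0) (53.079, 27.7091) (52.062, 33) (0, 33)]  |A|=1423.1002
4. ⊥bis P0·P3 via (56.135,21.735): [(0, 0) (29.562, 0) (53.079, 27.7091) (52.062, 33) (0, 33)]  |A|=1423.1002
5. ⊥bis P0·P4 via (50.67,22.02): [(0, 0) (29.562, 0) (50.8251, 25.0534) (51.2315, 33) (0, 33)]  |A|=1412.4873
6. canonical 5-gon: [(0, 0) (29.562, 0) (50.8251, 25.0534) (51.2315, 33) (0, 33)]
7. shoelace: 1412.4873

Area of P0's cell: 1412.4873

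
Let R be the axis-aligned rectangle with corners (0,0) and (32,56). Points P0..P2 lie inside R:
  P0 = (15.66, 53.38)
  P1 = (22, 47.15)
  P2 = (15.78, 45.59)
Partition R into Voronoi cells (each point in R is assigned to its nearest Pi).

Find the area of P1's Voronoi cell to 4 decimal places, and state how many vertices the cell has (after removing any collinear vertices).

1. box [0,32]×[0,56]: [(0, 0) (32, 0) (32, 56) (0, 56)]
2. ⊥bis P1·P0 via (18.83,50.265): [(0, 31.1025) (0, 0) (32, 0) (32, 56) (24.4655, 56)]  |A|=1487.4355
3. ⊥bis P1·P2 via (18.89,46.37): [(18.0996, 49.5217) (30.5198, 0) (32, 0) (32, 56) (24.4655, 56)]  |A|=450.2697
4. canonical 5-gon: [(18.0996, 49.5217) (30.5198, 0) (32, 0) (32, 56) (24.4655, 56)]
5. shoelace: 450.2697

Area of P1's cell: 450.2697 (5 vertices)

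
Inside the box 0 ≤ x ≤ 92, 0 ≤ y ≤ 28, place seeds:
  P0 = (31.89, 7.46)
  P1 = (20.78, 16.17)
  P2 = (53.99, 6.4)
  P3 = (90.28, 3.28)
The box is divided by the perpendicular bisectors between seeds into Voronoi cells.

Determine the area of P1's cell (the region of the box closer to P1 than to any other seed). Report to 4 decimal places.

Area of P1's cell: 785.3438

1. box [0,92]×[0,28]: [(0, 0) (92, 0) (92, 28) (0, 28)]
2. ⊥bis P1·P0 via (26.335,11.815): [(0, 0) (17.0723, 0) (39.0237, 28) (0, 28)]  |A|=785.3438
3. ⊥bis P1·P2 via (37.385,11.285): [(0, 0) (17.0723, 0) (39.0237, 28) (0, 28)]  |A|=785.3438
4. ⊥bis P1·P3 via (55.53,9.725): [(0, 0) (17.0723, 0) (39.0237, 28) (0, 28)]  |A|=785.3438
5. canonical 4-gon: [(0, 0) (17.0723, 0) (39.0237, 28) (0, 28)]
6. shoelace: 785.3438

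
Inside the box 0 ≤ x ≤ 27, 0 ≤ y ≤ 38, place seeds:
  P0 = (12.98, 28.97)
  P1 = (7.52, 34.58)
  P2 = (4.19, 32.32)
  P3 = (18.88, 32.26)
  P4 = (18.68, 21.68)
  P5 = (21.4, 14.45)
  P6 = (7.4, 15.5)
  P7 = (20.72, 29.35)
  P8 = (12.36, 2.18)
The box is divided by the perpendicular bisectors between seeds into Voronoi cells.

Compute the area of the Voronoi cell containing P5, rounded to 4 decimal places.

Area of P5's cell: 162.2339

1. box [0,27]×[0,38]: [(0, 0) (27, 0) (27, 38) (0, 38)]
2. ⊥bis P5·P0 via (17.19,21.71): [(0, 11.7417) (0, 0) (27, 0) (27, 27.3987)]  |A|=528.3956
3. ⊥bis P5·P1 via (14.46,24.515): [(0, 11.7417) (0, 0) (27, 0) (27, 27.3987)]  |A|=528.3956
4. ⊥bis P5·P2 via (12.795,23.385): [(1.7724, 12.7695) (0, 11.0626) (0, 0) (27, 0) (27, 27.3987)]  |A|=527.7937
5. ⊥bis P5·P3 via (20.14,23.355): [(19.9902, 23.3338) (1.7724, 12.7695) (0, 11.0626) (0, 0) (27, 0) (27, 24.3256)]  |A|=517.0229
6. ⊥bis P5·P4 via (20.04,18.065): [(0, 10.5257) (0, 0) (27, 0) (27, 20.6834)]  |A|=421.3238
7. ⊥bis P5·P6 via (14.4,14.975): [(14.4747, 15.9713) (13.2769, 0) (27, 0) (27, 20.6834)]  |A|=239.1208
8. ⊥bis P5·P7 via (21.06,21.9): [(14.4747, 15.9713) (13.2769, 0) (27, 0) (27, 20.6834)]  |A|=239.1208
9. ⊥bis P5·P8 via (16.88,8.315): [(14.4747, 15.9713) (14.0565, 10.3952) (27, 0.859) (27, 20.6834)]  |A|=162.2339
10. canonical 4-gon: [(14.4747, 15.9713) (14.0565, 10.3952) (27, 0.859) (27, 20.6834)]
11. shoelace: 162.2339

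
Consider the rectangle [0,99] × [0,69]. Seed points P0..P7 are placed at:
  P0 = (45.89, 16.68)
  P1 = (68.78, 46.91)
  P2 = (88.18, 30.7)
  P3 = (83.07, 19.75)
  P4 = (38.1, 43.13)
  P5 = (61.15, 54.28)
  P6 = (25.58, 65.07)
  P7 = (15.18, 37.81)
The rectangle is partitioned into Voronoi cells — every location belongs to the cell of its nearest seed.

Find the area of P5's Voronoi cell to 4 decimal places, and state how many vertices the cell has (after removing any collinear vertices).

1. box [0,99]×[0,69]: [(0, 0) (99, 0) (99, 69) (0, 69)]
2. ⊥bis P5·P0 via (53.52,35.48): [(0, 57.2011) (99, 17.0219) (99, 69) (0, 69)]  |A|=3156.9594
3. ⊥bis P5·P1 via (64.965,50.595): [(0, 57.2011) (51.2536, 36.3998) (82.7428, 69) (0, 69)]  |A|=1651.0813
4. ⊥bis P5·P2 via (74.665,42.49): [(0, 57.2011) (51.2536, 36.3998) (82.7428, 69) (0, 69)]  |A|=1651.0813
5. ⊥bis P5·P3 via (72.11,37.015): [(0, 57.2011) (51.2536, 36.3998) (82.7428, 69) (0, 69)]  |A|=1651.0813
6. ⊥bis P5·P4 via (49.625,48.705): [(54.1346, 39.3825) (82.7428, 69) (39.8077, 69)]  |A|=635.8159
7. ⊥bis P5·P6 via (43.365,59.675): [(43.7325, 60.8864) (54.1346, 39.3825) (82.7428, 69) (46.1937, 69)]  |A|=609.9091
8. ⊥bis P5·P7 via (38.165,46.045): [(43.7325, 60.8864) (54.1346, 39.3825) (82.7428, 69) (46.1937, 69)]  |A|=609.9091
9. canonical 4-gon: [(43.7325, 60.8864) (54.1346, 39.3825) (82.7428, 69) (46.1937, 69)]
10. shoelace: 609.9091

Area of P5's cell: 609.9091 (4 vertices)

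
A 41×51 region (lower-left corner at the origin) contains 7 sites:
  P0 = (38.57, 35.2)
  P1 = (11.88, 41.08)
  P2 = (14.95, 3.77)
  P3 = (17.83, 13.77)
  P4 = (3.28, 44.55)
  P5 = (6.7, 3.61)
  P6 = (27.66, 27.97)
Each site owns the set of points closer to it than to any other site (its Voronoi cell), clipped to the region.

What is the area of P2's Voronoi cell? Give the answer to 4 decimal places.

Area of P2's cell: 182.1839

1. box [0,41]×[0,51]: [(0, 0) (41, 0) (41, 51) (0, 51)]
2. ⊥bis P2·P0 via (26.76,19.485): [(0, 39.5954) (0, 0) (41, 0) (41, 8.7835)]  |A|=991.7679
3. ⊥bis P2·P1 via (13.415,22.425): [(21.917, 23.1246) (0, 21.3212) (0, 0) (41, 0) (41, 8.7835)]  |A|=791.5093
4. ⊥bis P2·P3 via (16.39,8.77): [(0, 13.4903) (0, 0) (41, 0) (41, 1.6823)]  |A|=311.0391
5. ⊥bis P2·P4 via (9.115,24.16): [(0, 13.4903) (0, 0) (41, 0) (41, 1.6823)]  |A|=311.0391
6. ⊥bis P2·P5 via (10.825,3.69): [(10.6947, 10.4103) (10.8966, 0) (41, 0) (41, 1.6823)]  |A|=182.1839
7. ⊥bis P2·P6 via (21.305,15.87): [(10.6947, 10.4103) (10.8966, 0) (41, 0) (41, 1.6823)]  |A|=182.1839
8. canonical 4-gon: [(10.6947, 10.4103) (10.8966, 0) (41, 0) (41, 1.6823)]
9. shoelace: 182.1839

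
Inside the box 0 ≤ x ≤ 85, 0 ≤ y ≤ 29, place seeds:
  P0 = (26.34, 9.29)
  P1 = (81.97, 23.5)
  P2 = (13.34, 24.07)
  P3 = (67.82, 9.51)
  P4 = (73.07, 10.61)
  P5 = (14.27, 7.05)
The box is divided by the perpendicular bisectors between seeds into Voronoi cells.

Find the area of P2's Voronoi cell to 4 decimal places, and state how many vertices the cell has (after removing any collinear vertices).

1. box [0,85]×[0,29]: [(0, 0) (85, 0) (85, 29) (0, 29)]
2. ⊥bis P2·P0 via (19.84,16.68): [(0, 0) (0.8761, 0) (33.8469, 29) (0, 29)]  |A|=503.4837
3. ⊥bis P2·P1 via (47.655,23.785): [(0, 0) (0.8761, 0) (33.8469, 29) (0, 29)]  |A|=503.4837
4. ⊥bis P2·P3 via (40.58,16.79): [(0, 0) (0.8761, 0) (33.8469, 29) (0, 29)]  |A|=503.4837
5. ⊥bis P2·P4 via (43.205,17.34): [(0, 0) (0.8761, 0) (33.8469, 29) (0, 29)]  |A|=503.4837
6. ⊥bis P2·P5 via (13.805,15.56): [(0, 14.8057) (18.882, 15.8374) (33.8469, 29) (0, 29)]  |A|=356.7652
7. canonical 4-gon: [(0, 14.8057) (18.882, 15.8374) (33.8469, 29) (0, 29)]
8. shoelace: 356.7652

Area of P2's cell: 356.7652 (4 vertices)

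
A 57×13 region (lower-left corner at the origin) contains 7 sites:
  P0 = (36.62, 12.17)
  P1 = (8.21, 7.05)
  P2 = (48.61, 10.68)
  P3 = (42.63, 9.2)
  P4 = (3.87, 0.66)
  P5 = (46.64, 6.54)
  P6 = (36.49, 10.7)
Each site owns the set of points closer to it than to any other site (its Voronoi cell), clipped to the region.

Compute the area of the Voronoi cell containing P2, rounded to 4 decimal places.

1. box [0,57]×[0,13]: [(0, 0) (57, 0) (57, 13) (0, 13)]
2. ⊥bis P2·P0 via (42.615,11.425): [(41.1952, 0) (57, 0) (57, 13) (42.8107, 13)]  |A|=194.9614
3. ⊥bis P2·P1 via (28.41,8.865): [(41.1952, 0) (57, 0) (57, 13) (42.8107, 13)]  |A|=194.9614
4. ⊥bis P2·P3 via (45.62,9.94): [(48.0801, 0) (57, 0) (57, 13) (44.8627, 13)]  |A|=136.8722
5. ⊥bis P2·P4 via (26.24,5.67): [(48.0801, 0) (57, 0) (57, 13) (44.8627, 13)]  |A|=136.8722
6. ⊥bis P2·P5 via (47.625,8.61): [(45.7255, 9.5139) (57, 4.1489) (57, 13) (44.8627, 13)]  |A|=71.0518
7. ⊥bis P2·P6 via (42.55,10.69): [(45.7255, 9.5139) (57, 4.1489) (57, 13) (44.8627, 13)]  |A|=71.0518
8. canonical 4-gon: [(45.7255, 9.5139) (57, 4.1489) (57, 13) (44.8627, 13)]
9. shoelace: 71.0518

Area of P2's cell: 71.0518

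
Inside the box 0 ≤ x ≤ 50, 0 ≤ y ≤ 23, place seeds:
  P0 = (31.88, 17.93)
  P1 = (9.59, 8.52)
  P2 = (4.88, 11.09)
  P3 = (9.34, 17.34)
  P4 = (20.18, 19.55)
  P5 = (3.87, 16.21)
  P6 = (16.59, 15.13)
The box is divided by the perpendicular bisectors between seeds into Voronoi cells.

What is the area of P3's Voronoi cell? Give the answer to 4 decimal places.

1. box [0,50]×[0,23]: [(0, 0) (50, 0) (50, 23) (0, 23)]
2. ⊥bis P3·P0 via (20.61,17.635): [(0, 0) (21.0716, 0) (20.4696, 23) (0, 23)]  |A|=477.7235
3. ⊥bis P3·P1 via (9.465,12.93): [(0, 12.6617) (20.7248, 13.2492) (20.4696, 23) (0, 23)]  |A|=206.9272
4. ⊥bis P3·P2 via (7.11,14.215): [(0, 19.2887) (8.9319, 12.9149) (20.7248, 13.2492) (20.4696, 23) (0, 23)]  |A|=177.3314
5. ⊥bis P3·P4 via (14.76,18.445): [(0, 19.2887) (8.9319, 12.9149) (15.8475, 13.1109) (13.8314, 23) (0, 23)]  |A|=120.7119
6. ⊥bis P3·P5 via (6.605,16.775): [(7.138, 14.195) (8.9319, 12.9149) (15.8475, 13.1109) (13.8314, 23) (5.319, 23)]  |A|=84.0493
7. ⊥bis P3·P6 via (12.965,16.235): [(7.138, 14.195) (8.9319, 12.9149) (11.9793, 13.0013) (14.3106, 20.6493) (13.8314, 23) (5.319, 23)]  |A|=69.385
8. canonical 6-gon: [(7.138, 14.195) (8.9319, 12.9149) (11.9793, 13.0013) (14.3106, 20.6493) (13.8314, 23) (5.319, 23)]
9. shoelace: 69.385

Area of P3's cell: 69.3850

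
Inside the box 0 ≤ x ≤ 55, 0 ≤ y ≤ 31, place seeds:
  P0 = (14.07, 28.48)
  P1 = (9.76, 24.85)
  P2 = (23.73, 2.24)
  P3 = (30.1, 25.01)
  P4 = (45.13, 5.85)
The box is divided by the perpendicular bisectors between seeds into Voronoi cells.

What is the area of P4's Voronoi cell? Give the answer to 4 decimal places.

Area of P4's cell: 436.4635

1. box [0,55]×[0,31]: [(0, 0) (55, 0) (55, 31) (0, 31)]
2. ⊥bis P4·P0 via (29.6,17.165): [(17.0938, 0) (55, 0) (55, 31) (39.68, 31)]  |A|=825.0062
3. ⊥bis P4·P1 via (27.445,15.35): [(25.1084, 11.0002) (19.1993, 0) (55, 0) (55, 31) (39.68, 31)]  |A|=813.4254
4. ⊥bis P4·P2 via (34.43,4.045): [(31.7248, 20.0813) (35.1124, 0) (55, 0) (55, 31) (39.68, 31)]  |A|=644.0874
5. ⊥bis P4·P3 via (37.615,15.43): [(33.1061, 11.893) (35.1124, 0) (55, 0) (55, 29.0676)]  |A|=436.4635
6. canonical 4-gon: [(33.1061, 11.893) (35.1124, 0) (55, 0) (55, 29.0676)]
7. shoelace: 436.4635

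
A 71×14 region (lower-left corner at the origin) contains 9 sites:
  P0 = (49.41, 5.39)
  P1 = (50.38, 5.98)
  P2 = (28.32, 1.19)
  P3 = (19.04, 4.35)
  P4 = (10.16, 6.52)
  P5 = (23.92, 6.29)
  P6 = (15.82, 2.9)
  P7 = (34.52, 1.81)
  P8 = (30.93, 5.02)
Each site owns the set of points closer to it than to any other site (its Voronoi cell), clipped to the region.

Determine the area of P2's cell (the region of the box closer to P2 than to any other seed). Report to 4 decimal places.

1. box [0,71]×[0,14]: [(0, 0) (71, 0) (71, 14) (0, 14)]
2. ⊥bis P2·P0 via (38.865,3.29): [(0, 0) (39.5202, 0) (36.7321, 14) (0, 14)]  |A|=533.7663
3. ⊥bis P2·P1 via (39.35,3.585): [(0, 0) (39.5202, 0) (36.7321, 14) (0, 14)]  |A|=533.7663
4. ⊥bis P2·P3 via (23.68,2.77): [(22.7368, 0) (39.5202, 0) (36.7321, 14) (27.504, 14)]  |A|=182.0809
5. ⊥bis P2·P4 via (19.24,3.855): [(22.7368, 0) (39.5202, 0) (36.7321, 14) (27.504, 14)]  |A|=182.0809
6. ⊥bis P2·P5 via (26.12,3.74): [(23.1327, 1.1627) (22.7368, 0) (39.5202, 0) (36.9198, 13.0575)]  |A|=115.2354
7. ⊥bis P2·P6 via (22.07,2.045): [(23.1327, 1.1627) (22.7368, 0) (39.5202, 0) (36.9198, 13.0575)]  |A|=115.2354
8. ⊥bis P2·P7 via (31.42,1.5): [(30.7929, 7.7715) (23.1327, 1.1627) (22.7368, 0) (31.57, 0)]  |A|=37.4686
9. ⊥bis P2·P8 via (29.625,3.105): [(31.379, 1.9097) (27.2556, 4.7197) (23.1327, 1.1627) (22.7368, 0) (31.57, 0)]  |A|=26.2068
10. canonical 5-gon: [(31.379, 1.9097) (27.2556, 4.7197) (23.1327, 1.1627) (22.7368, 0) (31.57, 0)]
11. shoelace: 26.2068

Area of P2's cell: 26.2068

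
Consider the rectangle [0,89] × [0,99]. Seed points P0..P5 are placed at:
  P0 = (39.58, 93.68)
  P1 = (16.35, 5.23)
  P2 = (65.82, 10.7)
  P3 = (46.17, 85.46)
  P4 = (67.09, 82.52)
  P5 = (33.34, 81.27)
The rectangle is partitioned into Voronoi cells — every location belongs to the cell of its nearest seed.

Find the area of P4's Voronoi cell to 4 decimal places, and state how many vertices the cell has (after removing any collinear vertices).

Area of P4's cell: 1780.6773 (5 vertices)

1. box [0,89]×[0,99]: [(0, 0) (89, 0) (89, 99) (0, 99)]
2. ⊥bis P4·P0 via (53.335,88.1): [(17.5954, 0) (89, 0) (89, 99) (57.7568, 99)]  |A|=5081.0649
3. ⊥bis P4·P1 via (41.72,43.875): [(36.7246, 47.1544) (89, 12.8362) (89, 99) (57.7568, 99)]  |A|=3062.0341
4. ⊥bis P4·P2 via (66.455,46.61): [(36.7246, 47.1544) (36.7539, 47.1352) (89, 46.2113) (89, 99) (57.7568, 99)]  |A|=2190.1738
5. ⊥bis P4·P3 via (56.63,83.99): [(51.4142, 46.876) (89, 46.2113) (89, 99) (58.7394, 99)]  |A|=1780.7043
6. ⊥bis P4·P5 via (50.215,81.895): [(51.4916, 47.4269) (51.5121, 46.8742) (89, 46.2113) (89, 99) (58.7394, 99)]  |A|=1780.6773
7. canonical 5-gon: [(51.4916, 47.4269) (51.5121, 46.8742) (89, 46.2113) (89, 99) (58.7394, 99)]
8. shoelace: 1780.6773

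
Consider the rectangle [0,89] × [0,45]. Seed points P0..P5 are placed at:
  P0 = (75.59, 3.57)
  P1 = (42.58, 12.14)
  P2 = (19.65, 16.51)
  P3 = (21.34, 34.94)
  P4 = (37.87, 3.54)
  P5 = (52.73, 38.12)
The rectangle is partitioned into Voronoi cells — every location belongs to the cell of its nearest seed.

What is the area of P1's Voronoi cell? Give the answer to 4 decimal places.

1. box [0,89]×[0,45]: [(0, 0) (89, 0) (89, 45) (0, 45)]
2. ⊥bis P1·P0 via (59.085,7.855): [(0, 0) (57.0457, 0) (68.7285, 45) (0, 45)]  |A|=2829.9199
3. ⊥bis P1·P2 via (31.115,14.325): [(28.3849, 0) (57.0457, 0) (68.7285, 45) (36.961, 45)]  |A|=1359.6353
4. ⊥bis P1·P3 via (31.96,23.54): [(33.0679, 24.5721) (28.3849, 0) (57.0457, 0) (68.7285, 45) (54.9962, 45)]  |A|=1175.4254
5. ⊥bis P1·P4 via (40.225,7.84): [(33.0679, 24.5721) (30.8569, 12.9707) (54.5401, 0) (57.0457, 0) (68.7285, 45) (54.9962, 45)]  |A|=1005.8006
6. ⊥bis P1·P5 via (47.655,25.13): [(37.7998, 28.9803) (33.0679, 24.5721) (30.8569, 12.9707) (54.5401, 0) (57.0457, 0) (62.1043, 19.4849)]  |A|=554.2903
7. canonical 6-gon: [(37.7998, 28.9803) (33.0679, 24.5721) (30.8569, 12.9707) (54.5401, 0) (57.0457, 0) (62.1043, 19.4849)]
8. shoelace: 554.2903

Area of P1's cell: 554.2903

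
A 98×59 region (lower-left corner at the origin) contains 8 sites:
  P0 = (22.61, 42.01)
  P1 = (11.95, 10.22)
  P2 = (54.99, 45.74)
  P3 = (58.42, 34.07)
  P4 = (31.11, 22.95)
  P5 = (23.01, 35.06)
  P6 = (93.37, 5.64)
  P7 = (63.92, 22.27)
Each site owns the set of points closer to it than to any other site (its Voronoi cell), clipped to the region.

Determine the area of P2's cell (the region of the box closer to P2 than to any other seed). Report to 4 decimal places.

Area of P2's cell: 931.7020

1. box [0,98]×[0,59]: [(0, 0) (98, 0) (98, 59) (0, 59)]
2. ⊥bis P2·P0 via (38.8,43.875): [(43.8542, 0) (98, 0) (98, 59) (37.0577, 59)]  |A|=3395.1006
3. ⊥bis P2·P1 via (33.47,27.98): [(41.7927, 17.8953) (56.5613, 0) (98, 0) (98, 59) (37.0577, 59)]  |A|=3281.4018
4. ⊥bis P2·P3 via (56.705,39.905): [(39.8287, 34.9448) (98, 52.0423) (98, 59) (37.0577, 59)]  |A|=935.3605
5. ⊥bis P2·P4 via (43.05,34.345): [(39.4651, 38.1014) (41.8973, 35.5528) (98, 52.0423) (98, 59) (37.0577, 59)]  |A|=931.985
6. ⊥bis P2·P5 via (39,40.4): [(39.3058, 39.4844) (39.9305, 37.6137) (41.8973, 35.5528) (98, 52.0423) (98, 59) (37.0577, 59)]  |A|=931.702
7. ⊥bis P2·P6 via (74.18,25.69): [(39.3058, 39.4844) (39.9305, 37.6137) (41.8973, 35.5528) (98, 52.0423) (98, 59) (37.0577, 59)]  |A|=931.702
8. ⊥bis P2·P7 via (59.455,34.005): [(39.3058, 39.4844) (39.9305, 37.6137) (41.8973, 35.5528) (98, 52.0423) (98, 59) (37.0577, 59)]  |A|=931.702
9. canonical 6-gon: [(39.3058, 39.4844) (39.9305, 37.6137) (41.8973, 35.5528) (98, 52.0423) (98, 59) (37.0577, 59)]
10. shoelace: 931.702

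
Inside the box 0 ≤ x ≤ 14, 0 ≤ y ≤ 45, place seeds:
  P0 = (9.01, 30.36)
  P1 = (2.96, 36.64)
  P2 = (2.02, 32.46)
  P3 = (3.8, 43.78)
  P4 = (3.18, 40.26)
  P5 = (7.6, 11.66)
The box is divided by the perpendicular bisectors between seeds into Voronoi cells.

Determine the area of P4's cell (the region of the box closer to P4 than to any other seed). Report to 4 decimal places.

Area of P4's cell: 41.0128

1. box [0,14]×[0,45]: [(0, 0) (14, 0) (14, 45) (0, 45)]
2. ⊥bis P4·P0 via (6.095,35.31): [(0, 31.7207) (14, 39.9652) (14, 45) (0, 45)]  |A|=128.1988
3. ⊥bis P4·P1 via (3.07,38.45): [(0, 38.6366) (10.6453, 37.9896) (14, 39.9652) (14, 45) (0, 45)]  |A|=91.3881
4. ⊥bis P4·P2 via (2.6,36.36): [(0, 38.6366) (10.6453, 37.9896) (14, 39.9652) (14, 45) (0, 45)]  |A|=91.3881
5. ⊥bis P4·P3 via (3.49,42.02): [(0, 42.6347) (0, 38.6366) (10.6453, 37.9896) (14, 39.9652) (14, 40.1688)]  |A|=41.0128
6. ⊥bis P4·P5 via (5.39,25.96): [(0, 42.6347) (0, 38.6366) (10.6453, 37.9896) (14, 39.9652) (14, 40.1688)]  |A|=41.0128
7. canonical 5-gon: [(0, 42.6347) (0, 38.6366) (10.6453, 37.9896) (14, 39.9652) (14, 40.1688)]
8. shoelace: 41.0128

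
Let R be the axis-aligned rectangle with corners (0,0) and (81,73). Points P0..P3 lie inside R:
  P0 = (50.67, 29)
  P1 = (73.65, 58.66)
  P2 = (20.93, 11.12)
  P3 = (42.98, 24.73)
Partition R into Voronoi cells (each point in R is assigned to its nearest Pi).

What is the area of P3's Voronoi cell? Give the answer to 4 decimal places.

Area of P3's cell: 1528.5454

1. box [0,81]×[0,73]: [(0, 0) (81, 0) (81, 73) (0, 73)]
2. ⊥bis P3·P0 via (46.825,26.865): [(0, 0) (61.7422, 0) (21.2078, 73) (0, 73)]  |A|=3027.6755
3. ⊥bis P3·P1 via (58.315,41.695): [(0, 0) (61.7422, 0) (21.2078, 73) (0, 73)]  |A|=3027.6755
4. ⊥bis P3·P2 via (31.955,17.925): [(0, 69.6963) (43.0189, 0) (61.7422, 0) (21.2078, 73) (0, 73)]  |A|=1528.5454
5. canonical 5-gon: [(0, 69.6963) (43.0189, 0) (61.7422, 0) (21.2078, 73) (0, 73)]
6. shoelace: 1528.5454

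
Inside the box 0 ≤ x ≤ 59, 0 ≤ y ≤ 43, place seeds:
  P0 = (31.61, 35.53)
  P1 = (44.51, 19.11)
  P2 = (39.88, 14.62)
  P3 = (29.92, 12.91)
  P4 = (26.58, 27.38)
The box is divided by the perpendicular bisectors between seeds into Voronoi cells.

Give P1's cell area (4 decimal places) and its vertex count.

Area of P1's cell: 535.7450 (6 vertices)

1. box [0,59]×[0,43]: [(0, 0) (59, 0) (59, 43) (0, 43)]
2. ⊥bis P1·P0 via (38.06,27.32): [(3.2852, 0) (59, 0) (59, 43) (58.0186, 43)]  |A|=1218.968
3. ⊥bis P1·P2 via (42.195,16.865): [(34.6523, 24.6428) (58.55, 0) (59, 0) (59, 43) (58.0186, 43)]  |A|=538.027
4. ⊥bis P1·P3 via (37.215,16.01): [(34.6523, 24.6428) (58.55, 0) (59, 0) (59, 43) (58.0186, 43)]  |A|=538.027
5. ⊥bis P1·P4 via (35.545,23.245): [(37.0634, 26.5371) (35.6942, 23.5685) (58.55, 0) (59, 0) (59, 43) (58.0186, 43)]  |A|=535.745
6. canonical 6-gon: [(37.0634, 26.5371) (35.6942, 23.5685) (58.55, 0) (59, 0) (59, 43) (58.0186, 43)]
7. shoelace: 535.745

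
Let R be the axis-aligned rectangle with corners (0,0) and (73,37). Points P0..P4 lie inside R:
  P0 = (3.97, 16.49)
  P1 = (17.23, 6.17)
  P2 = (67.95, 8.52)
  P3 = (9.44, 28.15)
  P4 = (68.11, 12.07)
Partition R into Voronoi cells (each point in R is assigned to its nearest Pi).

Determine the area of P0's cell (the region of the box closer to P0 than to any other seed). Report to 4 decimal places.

1. box [0,73]×[0,37]: [(0, 0) (73, 0) (73, 37) (0, 37)]
2. ⊥bis P0·P1 via (10.6,11.33): [(0, 0) (1.7821, 0) (30.5785, 37) (0, 37)]  |A|=598.67
3. ⊥bis P0·P2 via (35.96,12.505): [(0, 0) (1.7821, 0) (30.5785, 37) (0, 37)]  |A|=598.67
4. ⊥bis P0·P3 via (6.705,22.32): [(0, 25.4655) (0, 0) (1.7821, 0) (15.8239, 18.0421)]  |A|=217.5578
5. ⊥bis P0·P4 via (36.04,14.28): [(0, 25.4655) (0, 0) (1.7821, 0) (15.8239, 18.0421)]  |A|=217.5578
6. canonical 4-gon: [(0, 25.4655) (0, 0) (1.7821, 0) (15.8239, 18.0421)]
7. shoelace: 217.5578

Area of P0's cell: 217.5578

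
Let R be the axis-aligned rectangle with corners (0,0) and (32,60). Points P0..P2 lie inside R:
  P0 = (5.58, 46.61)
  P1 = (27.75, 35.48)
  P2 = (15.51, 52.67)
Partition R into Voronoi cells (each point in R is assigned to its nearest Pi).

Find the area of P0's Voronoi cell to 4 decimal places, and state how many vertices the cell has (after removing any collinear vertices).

1. box [0,32]×[0,60]: [(0, 0) (32, 0) (32, 60) (0, 60)]
2. ⊥bis P0·P1 via (16.665,41.045): [(0, 7.8498) (26.181, 60) (0, 60)]  |A|=682.6721
3. ⊥bis P0·P2 via (10.545,49.64): [(0, 7.8498) (16.2702, 40.2586) (4.2226, 60) (0, 60)]  |A|=465.9274
4. canonical 4-gon: [(0, 7.8498) (16.2702, 40.2586) (4.2226, 60) (0, 60)]
5. shoelace: 465.9274

Area of P0's cell: 465.9274 (4 vertices)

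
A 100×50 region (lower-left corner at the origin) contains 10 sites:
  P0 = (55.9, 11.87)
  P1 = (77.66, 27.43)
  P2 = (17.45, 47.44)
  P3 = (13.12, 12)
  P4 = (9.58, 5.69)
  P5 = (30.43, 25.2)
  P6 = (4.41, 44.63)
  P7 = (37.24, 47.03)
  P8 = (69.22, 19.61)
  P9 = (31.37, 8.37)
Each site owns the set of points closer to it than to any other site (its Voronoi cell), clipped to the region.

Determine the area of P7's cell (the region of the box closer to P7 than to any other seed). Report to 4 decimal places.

Area of P7's cell: 506.1128

1. box [0,100]×[0,50]: [(0, 0) (100, 0) (100, 50) (0, 50)]
2. ⊥bis P7·P0 via (46.57,29.45): [(0, 4.7345) (85.2912, 50) (0, 50)]  |A|=1930.374
3. ⊥bis P7·P1 via (57.45,37.23): [(0, 4.7345) (56.1403, 34.5291) (63.6423, 50) (0, 50)]  |A|=1762.91
4. ⊥bis P7·P2 via (27.345,47.235): [(26.7587, 18.9358) (56.1403, 34.5291) (63.6423, 50) (27.4023, 50)]  |A|=731.6723
5. ⊥bis P7·P3 via (25.18,29.515): [(26.9526, 28.2945) (34.5438, 23.0675) (56.1403, 34.5291) (63.6423, 50) (27.4023, 50)]  |A|=695.6437
6. ⊥bis P7·P4 via (23.41,26.36): [(26.9526, 28.2945) (34.5438, 23.0675) (56.1403, 34.5291) (63.6423, 50) (27.4023, 50)]  |A|=695.6437
7. ⊥bis P7·P5 via (33.835,36.115): [(27.1578, 38.198) (49.7649, 31.1456) (56.1403, 34.5291) (63.6423, 50) (27.4023, 50)]  |A|=512.534
8. ⊥bis P7·P6 via (20.825,45.83): [(27.1578, 38.198) (49.7649, 31.1456) (56.1403, 34.5291) (63.6423, 50) (27.4023, 50)]  |A|=512.534
9. ⊥bis P7·P8 via (53.23,33.32): [(27.1578, 38.198) (49.7649, 31.1456) (52.7023, 32.7045) (58.5793, 39.5589) (63.6423, 50) (27.4023, 50)]  |A|=506.1128
10. ⊥bis P7·P9 via (34.305,27.7): [(27.1578, 38.198) (49.7649, 31.1456) (52.7023, 32.7045) (58.5793, 39.5589) (63.6423, 50) (27.4023, 50)]  |A|=506.1128
11. canonical 6-gon: [(27.1578, 38.198) (49.7649, 31.1456) (52.7023, 32.7045) (58.5793, 39.5589) (63.6423, 50) (27.4023, 50)]
12. shoelace: 506.1128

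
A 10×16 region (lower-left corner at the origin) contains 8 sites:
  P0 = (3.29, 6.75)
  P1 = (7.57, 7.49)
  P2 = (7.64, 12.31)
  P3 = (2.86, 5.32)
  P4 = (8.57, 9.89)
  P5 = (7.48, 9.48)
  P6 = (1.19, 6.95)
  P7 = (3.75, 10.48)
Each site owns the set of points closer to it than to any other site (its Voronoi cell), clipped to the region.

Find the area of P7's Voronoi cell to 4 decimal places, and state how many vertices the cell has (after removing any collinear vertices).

Area of P7's cell: 34.4556 (6 vertices)

1. box [0,10]×[0,16]: [(0, 0) (10, 0) (10, 16) (0, 16)]
2. ⊥bis P7·P0 via (3.52,8.615): [(0, 9.0491) (10, 7.8159) (10, 16) (0, 16)]  |A|=75.6752
3. ⊥bis P7·P1 via (5.66,8.985): [(0, 9.0491) (5.2075, 8.4069) (10, 14.5297) (10, 16) (0, 16)]  |A|=59.587
4. ⊥bis P7·P2 via (5.695,11.395): [(0, 9.0491) (5.2075, 8.4069) (6.39, 9.9176) (3.5286, 16) (0, 16)]  |A|=37.2527
5. ⊥bis P7·P3 via (3.305,7.9): [(0, 9.0491) (5.2075, 8.4069) (6.39, 9.9176) (3.5286, 16) (0, 16)]  |A|=37.2527
6. ⊥bis P7·P4 via (6.16,10.185): [(0, 9.0491) (5.2075, 8.4069) (6.0786, 9.5198) (6.1815, 10.3608) (3.5286, 16) (0, 16)]  |A|=37.1422
7. ⊥bis P7·P5 via (5.615,9.98): [(0, 9.0491) (5.1937, 8.4086) (5.8857, 10.9897) (3.5286, 16) (0, 16)]  |A|=36.2195
8. ⊥bis P7·P6 via (2.47,8.715): [(0, 10.5063) (2.421, 8.7505) (5.1937, 8.4086) (5.8857, 10.9897) (3.5286, 16) (0, 16)]  |A|=34.4556
9. canonical 6-gon: [(0, 10.5063) (2.421, 8.7505) (5.1937, 8.4086) (5.8857, 10.9897) (3.5286, 16) (0, 16)]
10. shoelace: 34.4556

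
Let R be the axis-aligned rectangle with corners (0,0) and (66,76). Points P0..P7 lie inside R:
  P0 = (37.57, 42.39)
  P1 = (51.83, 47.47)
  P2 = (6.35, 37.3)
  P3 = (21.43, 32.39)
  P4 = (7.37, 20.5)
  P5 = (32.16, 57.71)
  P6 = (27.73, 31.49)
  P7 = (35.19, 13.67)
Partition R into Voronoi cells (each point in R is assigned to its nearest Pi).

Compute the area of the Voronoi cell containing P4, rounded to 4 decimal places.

Area of P4's cell: 531.3112

1. box [0,66]×[0,76]: [(0, 0) (66, 0) (66, 76) (0, 76)]
2. ⊥bis P4·P0 via (22.47,31.445): [(0, 62.4452) (0, 0) (45.2624, 0)]  |A|=1413.21
3. ⊥bis P4·P1 via (29.6,33.985): [(0, 62.4452) (0, 0) (45.2624, 0)]  |A|=1413.21
4. ⊥bis P4·P2 via (6.86,28.9): [(23.5789, 29.9151) (0, 28.4835) (0, 0) (45.2624, 0)]  |A|=1012.8198
5. ⊥bis P4·P3 via (14.4,26.445): [(12.0571, 29.2155) (0, 28.4835) (0, 0) (36.7635, 0)]  |A|=708.7466
6. ⊥bis P4·P5 via (19.765,39.105): [(12.0571, 29.2155) (0, 28.4835) (0, 0) (36.7635, 0)]  |A|=708.7466
7. ⊥bis P4·P6 via (17.55,25.995): [(22.4373, 16.9409) (12.0571, 29.2155) (0, 28.4835) (0, 0) (31.5817, 0)]  |A|=664.8542
8. ⊥bis P4·P7 via (21.28,17.085): [(21.513, 18.0339) (12.0571, 29.2155) (0, 28.4835) (0, 0) (17.0855, 0)]  |A|=531.3112
9. canonical 5-gon: [(21.513, 18.0339) (12.0571, 29.2155) (0, 28.4835) (0, 0) (17.0855, 0)]
10. shoelace: 531.3112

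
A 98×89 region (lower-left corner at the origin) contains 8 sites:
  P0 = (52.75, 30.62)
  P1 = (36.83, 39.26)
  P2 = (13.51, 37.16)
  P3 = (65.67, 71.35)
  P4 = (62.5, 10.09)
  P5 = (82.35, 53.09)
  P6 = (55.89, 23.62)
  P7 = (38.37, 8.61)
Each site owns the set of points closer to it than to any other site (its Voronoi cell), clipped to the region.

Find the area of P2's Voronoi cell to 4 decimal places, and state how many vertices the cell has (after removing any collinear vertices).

1. box [0,98]×[0,89]: [(0, 0) (98, 0) (98, 89) (0, 89)]
2. ⊥bis P2·P0 via (33.13,33.89): [(0, 0) (27.4817, 0) (42.315, 89) (0, 89)]  |A|=3105.9517
3. ⊥bis P2·P1 via (25.17,38.21): [(0, 0) (27.4817, 0) (28.2148, 4.3986) (20.5963, 89) (0, 89)]  |A|=2187.2348
4. ⊥bis P2·P3 via (39.59,54.255): [(0, 0) (27.4817, 0) (28.2148, 4.3986) (21.1985, 82.313) (16.8152, 89) (0, 89)]  |A|=2174.5929
5. ⊥bis P2·P4 via (38.005,23.625): [(0, 0) (24.9507, 0) (28.098, 5.6957) (21.1985, 82.313) (16.8152, 89) (0, 89)]  |A|=2166.6528
6. ⊥bis P2·P5 via (47.93,45.125): [(0, 0) (24.9507, 0) (28.098, 5.6957) (21.1985, 82.313) (16.8152, 89) (0, 89)]  |A|=2166.6528
7. ⊥bis P2·P6 via (34.7,30.39): [(0, 0) (24.9507, 0) (25.0455, 0.1715) (27.8148, 8.8396) (21.1985, 82.313) (16.8152, 89) (0, 89)]  |A|=2161.0725
8. ⊥bis P2·P7 via (25.94,22.885): [(0, 0.2977) (26.5057, 23.3776) (21.1985, 82.313) (16.8152, 89) (0, 89)]  |A|=1838.7052
9. canonical 5-gon: [(0, 0.2977) (26.5057, 23.3776) (21.1985, 82.313) (16.8152, 89) (0, 89)]
10. shoelace: 1838.7052

Area of P2's cell: 1838.7052 (5 vertices)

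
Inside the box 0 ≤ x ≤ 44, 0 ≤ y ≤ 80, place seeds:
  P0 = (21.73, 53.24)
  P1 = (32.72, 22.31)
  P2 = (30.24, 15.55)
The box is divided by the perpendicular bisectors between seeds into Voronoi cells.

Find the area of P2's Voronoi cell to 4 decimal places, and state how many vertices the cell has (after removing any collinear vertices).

Area of P2's cell: 982.7349 (5 vertices)

1. box [0,44]×[0,80]: [(0, 0) (44, 0) (44, 80) (0, 80)]
2. ⊥bis P2·P0 via (25.985,34.395): [(0, 28.5279) (0, 0) (44, 0) (44, 38.4626)]  |A|=1473.7901
3. ⊥bis P2·P1 via (31.48,18.93): [(3.292, 29.2712) (0, 28.5279) (0, 0) (44, 0) (44, 14.3369)]  |A|=982.7349
4. canonical 5-gon: [(3.292, 29.2712) (0, 28.5279) (0, 0) (44, 0) (44, 14.3369)]
5. shoelace: 982.7349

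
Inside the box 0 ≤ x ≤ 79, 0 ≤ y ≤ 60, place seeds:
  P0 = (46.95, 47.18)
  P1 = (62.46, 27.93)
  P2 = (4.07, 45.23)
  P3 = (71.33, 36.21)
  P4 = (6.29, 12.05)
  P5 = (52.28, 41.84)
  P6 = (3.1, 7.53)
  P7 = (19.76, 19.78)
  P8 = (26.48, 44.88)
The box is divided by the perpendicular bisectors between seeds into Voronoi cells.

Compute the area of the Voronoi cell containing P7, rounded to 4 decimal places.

1. box [0,79]×[0,60]: [(0, 0) (79, 0) (79, 60) (0, 60)]
2. ⊥bis P7·P0 via (33.355,33.48): [(0, 0) (67.0936, 0) (6.6302, 60) (0, 60)]  |A|=2211.7127
3. ⊥bis P7·P1 via (41.11,23.855): [(0, 0) (45.6631, 0) (40.6557, 26.2353) (6.6302, 60) (0, 60)]  |A|=1930.5957
4. ⊥bis P7·P2 via (11.915,32.505): [(0, 25.1594) (0, 0) (45.6631, 0) (40.6557, 26.2353) (25.7453, 41.0314)]  |A|=1419.2224
5. ⊥bis P7·P3 via (45.545,27.995): [(0, 25.1594) (0, 0) (45.6631, 0) (40.6557, 26.2353) (25.7453, 41.0314)]  |A|=1419.2224
6. ⊥bis P7·P4 via (13.025,15.915): [(5.7025, 28.675) (22.1581, 0) (45.6631, 0) (40.6557, 26.2353) (25.7453, 41.0314)]  |A|=1029.7957
7. ⊥bis P7·P5 via (36.02,30.81): [(5.7025, 28.675) (22.1581, 0) (45.6631, 0) (41.2557, 23.0918) (35.9672, 30.8878) (25.7453, 41.0314)]  |A|=1023.8224
8. ⊥bis P7·P6 via (11.43,13.655): [(5.7025, 28.675) (22.1581, 0) (45.6631, 0) (41.2557, 23.0918) (35.9672, 30.8878) (25.7453, 41.0314)]  |A|=1023.8224
9. ⊥bis P7·P8 via (23.12,32.33): [(15.1098, 34.4746) (5.7025, 28.675) (22.1581, 0) (45.6631, 0) (41.2557, 23.0918) (37.6228, 28.4472)]  |A|=913.8858
10. canonical 6-gon: [(15.1098, 34.4746) (5.7025, 28.675) (22.1581, 0) (45.6631, 0) (41.2557, 23.0918) (37.6228, 28.4472)]
11. shoelace: 913.8858

Area of P7's cell: 913.8858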